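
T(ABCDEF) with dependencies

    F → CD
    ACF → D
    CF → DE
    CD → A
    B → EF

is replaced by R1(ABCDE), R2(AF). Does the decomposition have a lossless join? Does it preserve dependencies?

lossy and not dependency-preserving

Lossless test: (A)⁺ = {A}, which is a superkey of neither fragment — lossy.
Dependency preservation: the restricted closure of {F} across the fragments never reaches {CD}, so F → CD cannot be enforced without a join — not preserved.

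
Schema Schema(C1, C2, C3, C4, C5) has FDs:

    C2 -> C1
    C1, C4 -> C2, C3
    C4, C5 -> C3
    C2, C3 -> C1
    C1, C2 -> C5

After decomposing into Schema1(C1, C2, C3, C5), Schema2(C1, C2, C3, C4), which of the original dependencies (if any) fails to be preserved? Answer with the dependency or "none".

C4, C5 -> C3

Check C4, C5 → C3: no single fragment contains all of {C3, C4, C5}, and the restricted closure of {C4, C5} across the fragments never reaches {C3}.
C2 → C1 is preserved.
C1, C4 → C2, C3 is preserved.
C2, C3 → C1 is preserved.
C1, C2 → C5 is preserved.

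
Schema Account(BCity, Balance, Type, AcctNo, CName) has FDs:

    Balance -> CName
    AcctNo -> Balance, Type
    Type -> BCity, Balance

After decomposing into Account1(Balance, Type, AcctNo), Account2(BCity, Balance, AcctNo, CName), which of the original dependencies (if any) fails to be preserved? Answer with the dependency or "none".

Check Type → BCity, Balance: no single fragment contains all of {BCity, Balance, Type}, and the restricted closure of {Type} across the fragments never reaches {BCity, Balance}.
Balance → CName is preserved.
AcctNo → Balance, Type is preserved.

Type -> BCity, Balance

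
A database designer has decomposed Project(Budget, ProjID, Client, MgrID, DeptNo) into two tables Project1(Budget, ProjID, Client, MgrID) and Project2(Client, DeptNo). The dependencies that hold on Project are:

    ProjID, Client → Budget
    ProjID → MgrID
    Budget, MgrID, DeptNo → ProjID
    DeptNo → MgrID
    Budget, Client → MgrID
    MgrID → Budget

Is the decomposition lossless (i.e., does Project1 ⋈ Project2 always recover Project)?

No

Common attributes: Project1 ∩ Project2 = {Client}.
No dependency enlarges {Client}, so (Client)⁺ = {Client}.
The closure contains neither all of Project1 = {Budget, ProjID, Client, MgrID} nor all of Project2 = {Client, DeptNo}, so the common attributes are not a superkey of either fragment. The join is lossy.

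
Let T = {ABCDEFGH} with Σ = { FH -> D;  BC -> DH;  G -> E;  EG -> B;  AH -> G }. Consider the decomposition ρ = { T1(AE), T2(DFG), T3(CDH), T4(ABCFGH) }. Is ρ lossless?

Chase test. Columns are ABCDEFGH; row i has aⱼ where attribute j ∈ Ti, else bᵢⱼ.
Initial tableau (one row per fragment):
  row 1: a1 b12 b13 b14 a5 b16 b17 b18
  row 2: b21 b22 b23 a4 b25 a6 a7 b28
  row 3: b31 b32 a3 a4 b35 b36 b37 a8
  row 4: a1 a2 a3 b44 b45 a6 a7 a8
Rows 2 and 4 agree on G; apply G→E and equate their E entries.
Rows 2 and 4 agree on EG; apply EG→B and equate their B entries.
No row becomes fully distinguished — the join is lossy.

No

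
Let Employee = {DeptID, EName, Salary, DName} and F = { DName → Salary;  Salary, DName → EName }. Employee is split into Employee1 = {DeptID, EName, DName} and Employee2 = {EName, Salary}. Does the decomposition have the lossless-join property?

Common attributes: Employee1 ∩ Employee2 = {EName}.
No dependency enlarges {EName}, so (EName)⁺ = {EName}.
The closure contains neither all of Employee1 = {DeptID, EName, DName} nor all of Employee2 = {EName, Salary}, so the common attributes are not a superkey of either fragment. The join is lossy.

No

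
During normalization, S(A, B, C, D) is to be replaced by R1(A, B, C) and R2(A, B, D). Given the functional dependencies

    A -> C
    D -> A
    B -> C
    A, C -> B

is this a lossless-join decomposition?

Yes

Common attributes: R1 ∩ R2 = {A, B}.
Closure of {A, B}: A → C applies, adding C. So (A, B)⁺ = {A, B, C}.
This closure contains every attribute of R1, so R1 ∩ R2 → R1. The join is lossless.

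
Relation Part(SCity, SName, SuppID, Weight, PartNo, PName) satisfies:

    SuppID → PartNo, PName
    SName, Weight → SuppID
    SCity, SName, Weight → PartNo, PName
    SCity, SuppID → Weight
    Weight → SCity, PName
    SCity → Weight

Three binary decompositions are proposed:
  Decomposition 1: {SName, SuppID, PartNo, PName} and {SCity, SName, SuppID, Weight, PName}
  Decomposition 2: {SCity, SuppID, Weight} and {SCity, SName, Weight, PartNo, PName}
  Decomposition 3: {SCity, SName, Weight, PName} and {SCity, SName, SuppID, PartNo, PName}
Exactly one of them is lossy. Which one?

Decomposition 1: common = {SName, SuppID, PName}, closure = {SName, SuppID, PartNo, PName} → lossless.
Decomposition 2: common = {SCity, Weight}, closure = {SCity, Weight, PName} → lossy.
Decomposition 3: common = {SCity, SName, PName}, closure = {SCity, SName, SuppID, Weight, PartNo, PName} → lossless.

Decomposition 2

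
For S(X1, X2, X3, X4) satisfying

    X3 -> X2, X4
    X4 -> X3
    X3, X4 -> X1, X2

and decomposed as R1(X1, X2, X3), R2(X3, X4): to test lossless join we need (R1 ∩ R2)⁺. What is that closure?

R1 ∩ R2 = {X3}.
X3 → X2, X4 applies, adding X2, X4
X3, X4 → X1, X2 applies, adding X1
Closure: {X1, X2, X3, X4}.

X1, X2, X3, X4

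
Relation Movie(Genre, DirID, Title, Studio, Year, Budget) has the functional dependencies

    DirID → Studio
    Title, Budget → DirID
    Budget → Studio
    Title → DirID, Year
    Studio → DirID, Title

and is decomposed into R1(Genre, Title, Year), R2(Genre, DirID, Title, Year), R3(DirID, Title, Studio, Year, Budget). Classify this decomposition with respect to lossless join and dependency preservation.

Lossless test (chase): Rows 2 and 3 agree on DirID; apply DirID→Studio and equate their Studio entries. Rows 1 and 2 agree on Title; apply Title→DirID, Year and equate their DirID, Year entries. Rows 1 and 2 agree on DirID; apply DirID→Studio and equate their Studio entries. No row becomes fully distinguished — the join is lossy.
Dependency preservation: every FD's attributes lie within a single fragment, so each can be enforced locally — preserved.

lossy but dependency-preserving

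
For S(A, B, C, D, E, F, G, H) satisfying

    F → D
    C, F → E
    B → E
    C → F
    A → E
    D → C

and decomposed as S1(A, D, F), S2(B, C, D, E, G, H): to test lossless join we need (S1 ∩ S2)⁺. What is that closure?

S1 ∩ S2 = {D}.
D → C applies, adding C
C → F applies, adding F
C, F → E applies, adding E
Closure: {C, D, E, F}.

C, D, E, F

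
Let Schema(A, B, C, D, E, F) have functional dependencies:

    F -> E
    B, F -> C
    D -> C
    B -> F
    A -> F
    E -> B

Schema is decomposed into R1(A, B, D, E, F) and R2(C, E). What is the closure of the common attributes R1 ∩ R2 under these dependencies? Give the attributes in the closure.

B, C, E, F

R1 ∩ R2 = {E}.
E → B applies, adding B
B → F applies, adding F
B, F → C applies, adding C
Closure: {B, C, E, F}.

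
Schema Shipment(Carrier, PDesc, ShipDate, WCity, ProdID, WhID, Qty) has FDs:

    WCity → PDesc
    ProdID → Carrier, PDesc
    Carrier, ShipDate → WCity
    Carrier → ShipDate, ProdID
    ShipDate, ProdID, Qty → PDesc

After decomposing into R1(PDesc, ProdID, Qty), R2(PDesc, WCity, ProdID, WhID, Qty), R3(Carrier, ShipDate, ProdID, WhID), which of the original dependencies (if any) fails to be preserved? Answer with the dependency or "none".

WCity → PDesc lies within R2.
ProdID → Carrier, PDesc: restricted closure across fragments reaches Carrier, PDesc.
Carrier, ShipDate → WCity: restricted closure across fragments reaches WCity.
Carrier → ShipDate, ProdID lies within R3.
ShipDate, ProdID, Qty → PDesc: restricted closure across fragments reaches PDesc.
Every dependency is enforceable on the fragments, so the decomposition is dependency-preserving.

none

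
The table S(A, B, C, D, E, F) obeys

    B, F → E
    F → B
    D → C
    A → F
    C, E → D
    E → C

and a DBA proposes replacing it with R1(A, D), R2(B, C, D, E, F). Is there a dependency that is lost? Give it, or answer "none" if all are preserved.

A → F

Check A → F: no single fragment contains all of {A, F}, and the restricted closure of {A} across the fragments never reaches {F}.
B, F → E is preserved.
F → B is preserved.
D → C is preserved.
C, E → D is preserved.
E → C is preserved.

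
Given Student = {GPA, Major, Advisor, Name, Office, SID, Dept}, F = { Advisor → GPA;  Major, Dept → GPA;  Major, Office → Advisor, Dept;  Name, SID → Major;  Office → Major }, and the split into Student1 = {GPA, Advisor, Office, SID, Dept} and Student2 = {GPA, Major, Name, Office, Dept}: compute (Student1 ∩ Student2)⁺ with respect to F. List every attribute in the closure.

GPA, Major, Advisor, Office, Dept

Student1 ∩ Student2 = {GPA, Office, Dept}.
Office → Major applies, adding Major
Major, Office → Advisor, Dept applies, adding Advisor
Closure: {GPA, Major, Advisor, Office, Dept}.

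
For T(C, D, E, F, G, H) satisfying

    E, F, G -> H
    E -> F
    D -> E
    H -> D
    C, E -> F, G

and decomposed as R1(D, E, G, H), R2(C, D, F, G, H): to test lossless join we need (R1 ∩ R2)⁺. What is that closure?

D, E, F, G, H

R1 ∩ R2 = {D, G, H}.
D → E applies, adding E
E → F applies, adding F
Closure: {D, E, F, G, H}.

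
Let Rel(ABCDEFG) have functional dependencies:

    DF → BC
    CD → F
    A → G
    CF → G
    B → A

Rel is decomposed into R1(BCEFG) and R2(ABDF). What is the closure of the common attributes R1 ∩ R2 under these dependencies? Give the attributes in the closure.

ABFG

R1 ∩ R2 = {BF}.
B → A applies, adding A
A → G applies, adding G
Closure: {ABFG}.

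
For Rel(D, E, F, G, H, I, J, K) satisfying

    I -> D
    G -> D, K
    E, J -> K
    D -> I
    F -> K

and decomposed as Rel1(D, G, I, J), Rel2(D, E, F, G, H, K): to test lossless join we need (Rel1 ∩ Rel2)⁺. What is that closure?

Rel1 ∩ Rel2 = {D, G}.
G → D, K applies, adding K
D → I applies, adding I
Closure: {D, G, I, K}.

D, G, I, K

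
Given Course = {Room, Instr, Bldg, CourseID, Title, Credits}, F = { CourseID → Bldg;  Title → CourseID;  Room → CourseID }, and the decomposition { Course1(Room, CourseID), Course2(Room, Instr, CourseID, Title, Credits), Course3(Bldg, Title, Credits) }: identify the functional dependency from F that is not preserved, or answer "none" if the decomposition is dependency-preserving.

Check CourseID → Bldg: no single fragment contains all of {Bldg, CourseID}, and the restricted closure of {CourseID} across the fragments never reaches {Bldg}.
Title → CourseID is preserved.
Room → CourseID is preserved.

CourseID → Bldg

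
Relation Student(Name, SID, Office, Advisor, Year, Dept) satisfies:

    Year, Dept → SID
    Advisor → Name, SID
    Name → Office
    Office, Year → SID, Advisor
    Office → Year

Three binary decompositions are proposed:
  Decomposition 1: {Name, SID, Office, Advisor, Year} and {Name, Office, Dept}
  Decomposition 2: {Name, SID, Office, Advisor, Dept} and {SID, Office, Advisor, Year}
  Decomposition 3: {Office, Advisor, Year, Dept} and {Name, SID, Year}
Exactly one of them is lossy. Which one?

Decomposition 3

Decomposition 1: common = {Name, Office}, closure = {Name, SID, Office, Advisor, Year} → lossless.
Decomposition 2: common = {SID, Office, Advisor}, closure = {Name, SID, Office, Advisor, Year} → lossless.
Decomposition 3: common = {Year}, closure = {Year} → lossy.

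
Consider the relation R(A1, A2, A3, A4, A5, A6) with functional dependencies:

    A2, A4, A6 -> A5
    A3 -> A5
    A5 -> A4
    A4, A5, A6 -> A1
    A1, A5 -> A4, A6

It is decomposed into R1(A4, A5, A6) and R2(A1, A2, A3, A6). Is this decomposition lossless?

No

Common attributes: R1 ∩ R2 = {A6}.
No dependency enlarges {A6}, so (A6)⁺ = {A6}.
The closure contains neither all of R1 = {A4, A5, A6} nor all of R2 = {A1, A2, A3, A6}, so the common attributes are not a superkey of either fragment. The join is lossy.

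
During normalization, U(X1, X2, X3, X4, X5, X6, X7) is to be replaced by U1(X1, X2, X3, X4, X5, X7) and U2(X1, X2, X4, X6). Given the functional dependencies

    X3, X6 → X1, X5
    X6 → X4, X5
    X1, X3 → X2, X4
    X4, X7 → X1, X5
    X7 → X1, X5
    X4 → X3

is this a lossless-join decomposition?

No

Common attributes: U1 ∩ U2 = {X1, X2, X4}.
Closure of {X1, X2, X4}: X4 → X3 applies, adding X3. So (X1, X2, X4)⁺ = {X1, X2, X3, X4}.
The closure contains neither all of U1 = {X1, X2, X3, X4, X5, X7} nor all of U2 = {X1, X2, X4, X6}, so the common attributes are not a superkey of either fragment. The join is lossy.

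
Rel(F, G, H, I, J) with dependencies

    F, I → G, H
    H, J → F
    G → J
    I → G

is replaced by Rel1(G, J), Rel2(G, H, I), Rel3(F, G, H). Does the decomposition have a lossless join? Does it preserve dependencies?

lossless but not dependency-preserving

Lossless test (chase): Rows 1 and 2 agree on G; apply G→J and equate their J entries. Rows 1 and 3 agree on G; apply G→J and equate their J entries. Rows 2 and 3 agree on H, J; apply H, J→F and equate their F entries. Row 2 is now all distinguished symbols — the join is lossless.
Dependency preservation: the restricted closure of {F, I} across the fragments never reaches {G, H}, so F, I → G, H cannot be enforced without a join — not preserved.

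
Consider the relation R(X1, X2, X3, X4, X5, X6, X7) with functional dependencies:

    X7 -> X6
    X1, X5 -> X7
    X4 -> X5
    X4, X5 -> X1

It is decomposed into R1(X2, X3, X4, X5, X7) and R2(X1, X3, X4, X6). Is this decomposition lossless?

Yes

Common attributes: R1 ∩ R2 = {X3, X4}.
Closure of {X3, X4}: X4 → X5 applies, adding X5; X4, X5 → X1 applies, adding X1; X1, X5 → X7 applies, adding X7; X7 → X6 applies, adding X6. So (X3, X4)⁺ = {X1, X3, X4, X5, X6, X7}.
This closure contains every attribute of R2, so R1 ∩ R2 → R2. The join is lossless.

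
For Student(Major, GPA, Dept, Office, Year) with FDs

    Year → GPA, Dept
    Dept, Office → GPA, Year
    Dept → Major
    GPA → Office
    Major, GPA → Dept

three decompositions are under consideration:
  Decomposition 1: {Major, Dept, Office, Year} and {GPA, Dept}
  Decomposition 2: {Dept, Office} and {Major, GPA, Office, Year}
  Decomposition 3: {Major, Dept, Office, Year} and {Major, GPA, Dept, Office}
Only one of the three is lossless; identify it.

Decomposition 3

Decomposition 1: common = {Dept}, closure = {Major, Dept} → lossy.
Decomposition 2: common = {Office}, closure = {Office} → lossy.
Decomposition 3: common = {Major, Dept, Office}, closure = {Major, GPA, Dept, Office, Year} → lossless.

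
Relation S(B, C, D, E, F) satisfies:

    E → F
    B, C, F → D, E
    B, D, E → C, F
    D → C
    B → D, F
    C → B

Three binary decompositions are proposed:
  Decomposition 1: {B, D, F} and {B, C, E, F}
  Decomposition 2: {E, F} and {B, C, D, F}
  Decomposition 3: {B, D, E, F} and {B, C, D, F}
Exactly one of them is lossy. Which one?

Decomposition 1: common = {B, F}, closure = {B, C, D, E, F} → lossless.
Decomposition 2: common = {F}, closure = {F} → lossy.
Decomposition 3: common = {B, D, F}, closure = {B, C, D, E, F} → lossless.

Decomposition 2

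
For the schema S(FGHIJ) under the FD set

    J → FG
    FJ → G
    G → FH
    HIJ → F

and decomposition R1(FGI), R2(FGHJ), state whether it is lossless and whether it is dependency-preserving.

Lossless test: (FG)⁺ = {FGH}, which is a superkey of neither fragment — lossy.
Dependency preservation: HIJ → F is not contained in any single fragment, but the restricted closure of its left-hand side across the fragments still reaches the right-hand side; the remaining FDs each lie inside some fragment. All dependencies are preserved.

lossy but dependency-preserving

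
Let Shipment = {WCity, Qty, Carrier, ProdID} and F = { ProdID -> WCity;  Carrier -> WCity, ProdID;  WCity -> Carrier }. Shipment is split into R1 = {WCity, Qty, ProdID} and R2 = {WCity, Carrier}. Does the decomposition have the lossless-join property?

Yes

Common attributes: R1 ∩ R2 = {WCity}.
Closure of {WCity}: WCity → Carrier applies, adding Carrier; Carrier → WCity, ProdID applies, adding ProdID. So (WCity)⁺ = {WCity, Carrier, ProdID}.
This closure contains every attribute of R2, so R1 ∩ R2 → R2. The join is lossless.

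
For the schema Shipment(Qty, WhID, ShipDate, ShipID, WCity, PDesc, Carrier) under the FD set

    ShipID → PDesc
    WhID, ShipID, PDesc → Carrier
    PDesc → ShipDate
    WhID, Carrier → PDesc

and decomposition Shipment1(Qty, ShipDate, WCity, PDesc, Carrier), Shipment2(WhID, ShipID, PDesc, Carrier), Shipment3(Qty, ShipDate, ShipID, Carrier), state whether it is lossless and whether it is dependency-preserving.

Lossless test (chase): Rows 2 and 3 agree on ShipID; apply ShipID→PDesc and equate their PDesc entries. Rows 1 and 2 agree on PDesc; apply PDesc→ShipDate and equate their ShipDate entries. No row becomes fully distinguished — the join is lossy.
Dependency preservation: every FD's attributes lie within a single fragment, so each can be enforced locally — preserved.

lossy but dependency-preserving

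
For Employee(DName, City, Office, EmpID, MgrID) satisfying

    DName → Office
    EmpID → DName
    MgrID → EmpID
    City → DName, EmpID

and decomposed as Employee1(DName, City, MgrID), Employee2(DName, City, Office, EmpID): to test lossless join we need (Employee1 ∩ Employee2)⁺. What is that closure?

Employee1 ∩ Employee2 = {DName, City}.
DName → Office applies, adding Office
City → DName, EmpID applies, adding EmpID
Closure: {DName, City, Office, EmpID}.

DName, City, Office, EmpID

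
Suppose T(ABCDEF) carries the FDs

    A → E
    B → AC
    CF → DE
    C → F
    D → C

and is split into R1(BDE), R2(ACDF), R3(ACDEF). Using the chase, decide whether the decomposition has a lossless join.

No

Chase test. Columns are ABCDEF; row i has aⱼ where attribute j ∈ Ri, else bᵢⱼ.
Initial tableau (one row per fragment):
  row 1: b11 a2 b13 a4 a5 b16
  row 2: a1 b22 a3 a4 b25 a6
  row 3: a1 b32 a3 a4 a5 a6
Rows 2 and 3 agree on A; apply A→E and equate their E entries.
Rows 1 and 2 agree on D; apply D→C and equate their C entries.
Rows 1 and 2 agree on C; apply C→F and equate their F entries.
No row becomes fully distinguished — the join is lossy.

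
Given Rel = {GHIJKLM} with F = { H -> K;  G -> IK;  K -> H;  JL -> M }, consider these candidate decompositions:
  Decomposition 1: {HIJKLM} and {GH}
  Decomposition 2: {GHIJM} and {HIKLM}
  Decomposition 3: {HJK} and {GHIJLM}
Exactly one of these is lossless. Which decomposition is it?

Decomposition 1: common = {H}, closure = {HK} → lossy.
Decomposition 2: common = {HIM}, closure = {HIKM} → lossy.
Decomposition 3: common = {HJ}, closure = {HJK} → lossless.

Decomposition 3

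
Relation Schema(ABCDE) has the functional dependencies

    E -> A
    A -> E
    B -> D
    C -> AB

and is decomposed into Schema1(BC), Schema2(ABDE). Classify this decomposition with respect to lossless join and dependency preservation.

lossy and not dependency-preserving

Lossless test: (B)⁺ = {BD}, which is a superkey of neither fragment — lossy.
Dependency preservation: the restricted closure of {C} across the fragments never reaches {AB}, so C → AB cannot be enforced without a join — not preserved.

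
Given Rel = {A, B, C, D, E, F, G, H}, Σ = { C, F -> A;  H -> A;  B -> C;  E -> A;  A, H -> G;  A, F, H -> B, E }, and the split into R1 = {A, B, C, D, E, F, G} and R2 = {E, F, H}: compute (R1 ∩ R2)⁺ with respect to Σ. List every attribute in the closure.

A, E, F

R1 ∩ R2 = {E, F}.
E → A applies, adding A
Closure: {A, E, F}.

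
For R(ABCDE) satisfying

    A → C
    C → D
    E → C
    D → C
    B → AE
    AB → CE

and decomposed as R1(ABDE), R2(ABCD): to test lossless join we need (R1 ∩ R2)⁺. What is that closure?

ABCDE

R1 ∩ R2 = {ABD}.
A → C applies, adding C
B → AE applies, adding E
Closure: {ABCDE}.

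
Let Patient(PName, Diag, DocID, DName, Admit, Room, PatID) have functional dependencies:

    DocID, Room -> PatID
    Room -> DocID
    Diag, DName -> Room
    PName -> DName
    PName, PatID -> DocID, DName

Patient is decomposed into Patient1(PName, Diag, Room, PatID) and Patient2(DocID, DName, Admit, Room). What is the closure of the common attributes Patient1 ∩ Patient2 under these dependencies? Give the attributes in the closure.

Patient1 ∩ Patient2 = {Room}.
Room → DocID applies, adding DocID
DocID, Room → PatID applies, adding PatID
Closure: {DocID, Room, PatID}.

DocID, Room, PatID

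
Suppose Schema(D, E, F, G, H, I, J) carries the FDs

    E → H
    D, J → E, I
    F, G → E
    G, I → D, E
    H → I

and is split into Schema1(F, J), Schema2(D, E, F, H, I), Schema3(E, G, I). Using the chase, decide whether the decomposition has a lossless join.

Chase test. Columns are D, E, F, G, H, I, J; row i has aⱼ where attribute j ∈ Schemai, else bᵢⱼ.
Initial tableau (one row per fragment):
  row 1: b11 b12 a3 b14 b15 b16 a7
  row 2: a1 a2 a3 b24 a5 a6 b27
  row 3: b31 a2 b33 a4 b35 a6 b37
Rows 2 and 3 agree on E; apply E→H and equate their H entries.
No row becomes fully distinguished — the join is lossy.

No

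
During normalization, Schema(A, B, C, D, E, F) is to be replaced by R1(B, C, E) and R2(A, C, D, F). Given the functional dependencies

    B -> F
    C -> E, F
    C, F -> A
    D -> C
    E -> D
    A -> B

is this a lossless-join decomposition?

Yes

Common attributes: R1 ∩ R2 = {C}.
Closure of {C}: C → E, F applies, adding E, F; C, F → A applies, adding A; E → D applies, adding D; A → B applies, adding B. So (C)⁺ = {A, B, C, D, E, F}.
This closure contains every attribute of R1, so R1 ∩ R2 → R1. The join is lossless.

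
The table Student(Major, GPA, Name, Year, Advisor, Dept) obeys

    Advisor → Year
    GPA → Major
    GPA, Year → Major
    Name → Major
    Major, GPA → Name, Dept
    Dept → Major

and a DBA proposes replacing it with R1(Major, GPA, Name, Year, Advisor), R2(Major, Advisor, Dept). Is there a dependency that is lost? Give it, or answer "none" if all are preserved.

Check Major, GPA → Name, Dept: no single fragment contains all of {Major, GPA, Name, Dept}, and the restricted closure of {Major, GPA} across the fragments never reaches {Name, Dept}.
Advisor → Year is preserved.
GPA → Major is preserved.
GPA, Year → Major is preserved.
Name → Major is preserved.
Dept → Major is preserved.

Major, GPA → Name, Dept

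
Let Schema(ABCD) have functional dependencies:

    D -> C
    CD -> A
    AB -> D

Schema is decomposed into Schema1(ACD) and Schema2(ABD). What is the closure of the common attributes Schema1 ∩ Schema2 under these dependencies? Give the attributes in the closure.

ACD

Schema1 ∩ Schema2 = {AD}.
D → C applies, adding C
Closure: {ACD}.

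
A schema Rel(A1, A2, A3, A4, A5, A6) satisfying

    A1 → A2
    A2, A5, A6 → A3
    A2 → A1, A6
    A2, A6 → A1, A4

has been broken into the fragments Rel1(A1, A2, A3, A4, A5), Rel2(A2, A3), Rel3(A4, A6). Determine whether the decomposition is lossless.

No

Chase test. Columns are A1, A2, A3, A4, A5, A6; row i has aⱼ where attribute j ∈ Reli, else bᵢⱼ.
Initial tableau (one row per fragment):
  row 1: a1 a2 a3 a4 a5 b16
  row 2: b21 a2 a3 b24 b25 b26
  row 3: b31 b32 b33 a4 b35 a6
Rows 1 and 2 agree on A2; apply A2→A1, A6 and equate their A1, A6 entries.
Rows 1 and 2 agree on A2, A6; apply A2, A6→A1, A4 and equate their A1, A4 entries.
No row becomes fully distinguished — the join is lossy.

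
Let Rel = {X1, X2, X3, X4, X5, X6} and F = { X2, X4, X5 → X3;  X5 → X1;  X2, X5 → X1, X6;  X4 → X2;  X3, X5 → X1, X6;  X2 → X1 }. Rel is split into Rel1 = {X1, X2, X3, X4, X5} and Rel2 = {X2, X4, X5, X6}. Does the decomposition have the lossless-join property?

Common attributes: Rel1 ∩ Rel2 = {X2, X4, X5}.
Closure of {X2, X4, X5}: X2, X4, X5 → X3 applies, adding X3; X5 → X1 applies, adding X1; X2, X5 → X1, X6 applies, adding X6. So (X2, X4, X5)⁺ = {X1, X2, X3, X4, X5, X6}.
This closure contains every attribute of Rel1, so Rel1 ∩ Rel2 → Rel1. The join is lossless.

Yes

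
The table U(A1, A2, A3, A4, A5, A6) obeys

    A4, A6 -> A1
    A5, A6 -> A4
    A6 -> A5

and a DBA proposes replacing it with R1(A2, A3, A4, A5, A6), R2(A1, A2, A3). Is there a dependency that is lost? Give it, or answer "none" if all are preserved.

A4, A6 -> A1

Check A4, A6 → A1: no single fragment contains all of {A1, A4, A6}, and the restricted closure of {A4, A6} across the fragments never reaches {A1}.
A5, A6 → A4 is preserved.
A6 → A5 is preserved.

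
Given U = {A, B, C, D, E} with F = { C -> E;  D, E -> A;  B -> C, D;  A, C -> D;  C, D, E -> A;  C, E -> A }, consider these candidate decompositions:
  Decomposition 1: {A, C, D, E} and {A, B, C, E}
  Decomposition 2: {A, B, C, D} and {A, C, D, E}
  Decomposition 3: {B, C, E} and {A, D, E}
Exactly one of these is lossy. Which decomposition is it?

Decomposition 3

Decomposition 1: common = {A, C, E}, closure = {A, C, D, E} → lossless.
Decomposition 2: common = {A, C, D}, closure = {A, C, D, E} → lossless.
Decomposition 3: common = {E}, closure = {E} → lossy.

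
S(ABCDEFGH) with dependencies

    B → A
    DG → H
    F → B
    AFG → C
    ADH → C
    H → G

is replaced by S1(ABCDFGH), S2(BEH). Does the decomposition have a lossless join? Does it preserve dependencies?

Lossless test: (BH)⁺ = {ABGH}, which is a superkey of neither fragment — lossy.
Dependency preservation: every FD's attributes lie within a single fragment, so each can be enforced locally — preserved.

lossy but dependency-preserving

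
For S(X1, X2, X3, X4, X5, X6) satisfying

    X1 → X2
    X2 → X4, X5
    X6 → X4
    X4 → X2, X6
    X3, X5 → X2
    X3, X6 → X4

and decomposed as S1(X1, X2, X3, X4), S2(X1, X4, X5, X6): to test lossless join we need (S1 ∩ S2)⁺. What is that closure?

S1 ∩ S2 = {X1, X4}.
X1 → X2 applies, adding X2
X2 → X4, X5 applies, adding X5
X4 → X2, X6 applies, adding X6
Closure: {X1, X2, X4, X5, X6}.

X1, X2, X4, X5, X6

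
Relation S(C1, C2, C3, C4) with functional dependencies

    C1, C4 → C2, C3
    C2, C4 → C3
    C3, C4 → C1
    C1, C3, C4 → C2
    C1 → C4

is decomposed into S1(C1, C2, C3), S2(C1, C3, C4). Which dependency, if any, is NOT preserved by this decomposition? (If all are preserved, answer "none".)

Check C2, C4 → C3: no single fragment contains all of {C2, C3, C4}, and the restricted closure of {C2, C4} across the fragments never reaches {C3}.
C1, C4 → C2, C3 is preserved.
C3, C4 → C1 is preserved.
C1, C3, C4 → C2 is preserved.
C1 → C4 is preserved.

C2, C4 → C3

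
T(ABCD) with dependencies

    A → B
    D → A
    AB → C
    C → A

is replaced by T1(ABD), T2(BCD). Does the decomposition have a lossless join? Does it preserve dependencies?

Lossless test: (BD)⁺ = {ABCD}, which contains all of one fragment — lossless.
Dependency preservation: the restricted closure of {AB} across the fragments never reaches {C}, so AB → C cannot be enforced without a join — not preserved.

lossless but not dependency-preserving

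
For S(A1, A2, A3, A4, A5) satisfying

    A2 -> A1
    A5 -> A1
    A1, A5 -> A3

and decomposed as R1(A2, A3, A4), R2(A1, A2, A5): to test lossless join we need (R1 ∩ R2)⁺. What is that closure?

A1, A2

R1 ∩ R2 = {A2}.
A2 → A1 applies, adding A1
Closure: {A1, A2}.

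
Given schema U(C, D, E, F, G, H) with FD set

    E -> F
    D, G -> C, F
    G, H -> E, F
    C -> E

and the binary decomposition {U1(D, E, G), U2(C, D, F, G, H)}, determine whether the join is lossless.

Common attributes: U1 ∩ U2 = {D, G}.
Closure of {D, G}: D, G → C, F applies, adding C, F; C → E applies, adding E. So (D, G)⁺ = {C, D, E, F, G}.
This closure contains every attribute of U1, so U1 ∩ U2 → U1. The join is lossless.

Yes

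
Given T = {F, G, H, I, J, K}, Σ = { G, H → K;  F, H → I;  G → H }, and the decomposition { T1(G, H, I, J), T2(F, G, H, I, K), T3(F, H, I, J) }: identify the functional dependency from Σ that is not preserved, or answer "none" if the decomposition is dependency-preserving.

G, H → K lies within T2.
F, H → I lies within T2.
G → H lies within T1.
Every dependency is enforceable on the fragments, so the decomposition is dependency-preserving.

none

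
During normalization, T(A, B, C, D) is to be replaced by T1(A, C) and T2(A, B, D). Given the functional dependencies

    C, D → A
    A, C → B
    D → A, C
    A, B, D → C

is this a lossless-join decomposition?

Common attributes: T1 ∩ T2 = {A}.
No dependency enlarges {A}, so (A)⁺ = {A}.
The closure contains neither all of T1 = {A, C} nor all of T2 = {A, B, D}, so the common attributes are not a superkey of either fragment. The join is lossy.

No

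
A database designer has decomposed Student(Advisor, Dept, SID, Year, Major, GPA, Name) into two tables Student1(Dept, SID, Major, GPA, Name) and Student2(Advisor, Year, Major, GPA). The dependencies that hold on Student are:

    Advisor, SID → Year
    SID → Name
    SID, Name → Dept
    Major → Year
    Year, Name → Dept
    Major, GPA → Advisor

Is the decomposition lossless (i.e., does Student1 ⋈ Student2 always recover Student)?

Common attributes: Student1 ∩ Student2 = {Major, GPA}.
Closure of {Major, GPA}: Major → Year applies, adding Year; Major, GPA → Advisor applies, adding Advisor. So (Major, GPA)⁺ = {Advisor, Year, Major, GPA}.
This closure contains every attribute of Student2, so Student1 ∩ Student2 → Student2. The join is lossless.

Yes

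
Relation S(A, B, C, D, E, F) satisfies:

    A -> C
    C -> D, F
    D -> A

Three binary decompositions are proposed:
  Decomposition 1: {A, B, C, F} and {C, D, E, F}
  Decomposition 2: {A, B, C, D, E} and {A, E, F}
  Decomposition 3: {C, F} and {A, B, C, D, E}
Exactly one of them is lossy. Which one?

Decomposition 1: common = {C, F}, closure = {A, C, D, F} → lossy.
Decomposition 2: common = {A, E}, closure = {A, C, D, E, F} → lossless.
Decomposition 3: common = {C}, closure = {A, C, D, F} → lossless.

Decomposition 1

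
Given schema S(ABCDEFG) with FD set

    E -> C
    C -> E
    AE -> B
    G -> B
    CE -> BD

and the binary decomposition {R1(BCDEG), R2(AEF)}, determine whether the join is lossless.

No

Common attributes: R1 ∩ R2 = {E}.
Closure of {E}: E → C applies, adding C; CE → BD applies, adding BD. So (E)⁺ = {BCDE}.
The closure contains neither all of R1 = {BCDEG} nor all of R2 = {AEF}, so the common attributes are not a superkey of either fragment. The join is lossy.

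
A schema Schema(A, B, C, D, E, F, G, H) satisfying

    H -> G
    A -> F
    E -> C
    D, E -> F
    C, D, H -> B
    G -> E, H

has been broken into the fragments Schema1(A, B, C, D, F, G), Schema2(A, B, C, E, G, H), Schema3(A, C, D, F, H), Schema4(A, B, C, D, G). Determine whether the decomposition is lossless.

Chase test. Columns are A, B, C, D, E, F, G, H; row i has aⱼ where attribute j ∈ Schemai, else bᵢⱼ.
Initial tableau (one row per fragment):
  row 1: a1 a2 a3 a4 b15 a6 a7 b18
  row 2: a1 a2 a3 b24 a5 b26 a7 a8
  row 3: a1 b32 a3 a4 b35 a6 b37 a8
  row 4: a1 a2 a3 a4 b45 b46 a7 b48
Rows 2 and 3 agree on H; apply H→G and equate their G entries.
Rows 1 and 2 agree on A; apply A→F and equate their F entries.
Rows 1 and 4 agree on A; apply A→F and equate their F entries.
Rows 1 and 2 agree on G; apply G→E, H and equate their E, H entries.
Rows 1 and 3 agree on G; apply G→E, H and equate their E, H entries.
Rows 1 and 4 agree on G; apply G→E, H and equate their E, H entries.
Rows 1 and 3 agree on C, D, H; apply C, D, H→B and equate their B entries.
Row 1 is now all distinguished symbols — the join is lossless.

Yes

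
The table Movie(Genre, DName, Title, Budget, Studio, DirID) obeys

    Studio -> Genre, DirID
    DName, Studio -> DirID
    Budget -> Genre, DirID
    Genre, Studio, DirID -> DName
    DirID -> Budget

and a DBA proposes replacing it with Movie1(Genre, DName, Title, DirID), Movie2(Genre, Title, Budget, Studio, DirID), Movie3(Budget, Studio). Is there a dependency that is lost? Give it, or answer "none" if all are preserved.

Genre, Studio, DirID -> DName

Check Genre, Studio, DirID → DName: no single fragment contains all of {Genre, DName, Studio, DirID}, and the restricted closure of {Genre, Studio, DirID} across the fragments never reaches {DName}.
Studio → Genre, DirID is preserved.
DName, Studio → DirID is preserved.
Budget → Genre, DirID is preserved.
DirID → Budget is preserved.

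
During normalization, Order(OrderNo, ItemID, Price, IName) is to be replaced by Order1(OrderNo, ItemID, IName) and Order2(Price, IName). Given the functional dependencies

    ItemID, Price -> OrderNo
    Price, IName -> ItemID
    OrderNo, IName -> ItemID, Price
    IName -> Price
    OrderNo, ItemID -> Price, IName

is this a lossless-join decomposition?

Common attributes: Order1 ∩ Order2 = {IName}.
Closure of {IName}: IName → Price applies, adding Price; Price, IName → ItemID applies, adding ItemID; ItemID, Price → OrderNo applies, adding OrderNo. So (IName)⁺ = {OrderNo, ItemID, Price, IName}.
This closure contains every attribute of Order1, so Order1 ∩ Order2 → Order1. The join is lossless.

Yes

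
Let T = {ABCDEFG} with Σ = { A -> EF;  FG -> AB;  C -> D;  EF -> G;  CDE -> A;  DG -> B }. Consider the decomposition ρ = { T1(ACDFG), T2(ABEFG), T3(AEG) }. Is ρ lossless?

Chase test. Columns are ABCDEFG; row i has aⱼ where attribute j ∈ Ti, else bᵢⱼ.
Initial tableau (one row per fragment):
  row 1: a1 b12 a3 a4 b15 a6 a7
  row 2: a1 a2 b23 b24 a5 a6 a7
  row 3: a1 b32 b33 b34 a5 b36 a7
Rows 1 and 2 agree on A; apply A→EF and equate their EF entries.
Rows 1 and 3 agree on A; apply A→EF and equate their EF entries.
Rows 1 and 2 agree on FG; apply FG→AB and equate their AB entries.
Rows 1 and 3 agree on FG; apply FG→AB and equate their AB entries.
Row 1 is now all distinguished symbols — the join is lossless.

Yes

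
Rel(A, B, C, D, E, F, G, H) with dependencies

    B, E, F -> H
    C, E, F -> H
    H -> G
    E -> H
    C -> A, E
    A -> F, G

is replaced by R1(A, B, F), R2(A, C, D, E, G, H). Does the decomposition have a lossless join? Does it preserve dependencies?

Lossless test: (A)⁺ = {A, F, G}, which is a superkey of neither fragment — lossy.
Dependency preservation: B, E, F → H; C, E, F → H; A → F, G are not contained in any single fragment, but the restricted closure of each left-hand side across the fragments still reaches the right-hand side; the remaining FDs each lie inside some fragment. All dependencies are preserved.

lossy but dependency-preserving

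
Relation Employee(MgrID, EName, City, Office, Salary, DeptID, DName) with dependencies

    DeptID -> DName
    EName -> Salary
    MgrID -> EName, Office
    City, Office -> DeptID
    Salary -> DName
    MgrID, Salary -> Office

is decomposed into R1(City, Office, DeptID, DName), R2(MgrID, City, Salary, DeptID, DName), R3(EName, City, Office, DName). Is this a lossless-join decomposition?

Chase test. Columns are MgrID, EName, City, Office, Salary, DeptID, DName; row i has aⱼ where attribute j ∈ Ri, else bᵢⱼ.
Initial tableau (one row per fragment):
  row 1: b11 b12 a3 a4 b15 a6 a7
  row 2: a1 b22 a3 b24 a5 a6 a7
  row 3: b31 a2 a3 a4 b35 b36 a7
Rows 1 and 3 agree on City, Office; apply City, Office→DeptID and equate their DeptID entries.
No row becomes fully distinguished — the join is lossy.

No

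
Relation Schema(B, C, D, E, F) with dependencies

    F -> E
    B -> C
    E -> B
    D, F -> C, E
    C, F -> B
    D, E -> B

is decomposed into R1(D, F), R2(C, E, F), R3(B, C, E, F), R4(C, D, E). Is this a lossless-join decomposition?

Chase test. Columns are B, C, D, E, F; row i has aⱼ where attribute j ∈ Ri, else bᵢⱼ.
Initial tableau (one row per fragment):
  row 1: b11 b12 a3 b14 a5
  row 2: b21 a2 b23 a4 a5
  row 3: a1 a2 b33 a4 a5
  row 4: b41 a2 a3 a4 b45
Rows 1 and 2 agree on F; apply F→E and equate their E entries.
Rows 1 and 2 agree on E; apply E→B and equate their B entries.
Rows 1 and 3 agree on E; apply E→B and equate their B entries.
Rows 1 and 4 agree on E; apply E→B and equate their B entries.
Rows 1 and 2 agree on B; apply B→C and equate their C entries.
Row 1 is now all distinguished symbols — the join is lossless.

Yes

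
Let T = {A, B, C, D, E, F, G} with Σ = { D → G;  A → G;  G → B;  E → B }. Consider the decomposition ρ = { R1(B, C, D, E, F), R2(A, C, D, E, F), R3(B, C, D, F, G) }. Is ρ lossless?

Yes

Chase test. Columns are A, B, C, D, E, F, G; row i has aⱼ where attribute j ∈ Ri, else bᵢⱼ.
Initial tableau (one row per fragment):
  row 1: b11 a2 a3 a4 a5 a6 b17
  row 2: a1 b22 a3 a4 a5 a6 b27
  row 3: b31 a2 a3 a4 b35 a6 a7
Rows 1 and 2 agree on D; apply D→G and equate their G entries.
Rows 1 and 3 agree on D; apply D→G and equate their G entries.
Rows 1 and 2 agree on G; apply G→B and equate their B entries.
Row 2 is now all distinguished symbols — the join is lossless.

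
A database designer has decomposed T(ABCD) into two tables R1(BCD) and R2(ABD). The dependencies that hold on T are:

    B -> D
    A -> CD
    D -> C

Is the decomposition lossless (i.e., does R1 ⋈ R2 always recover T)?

Yes

Common attributes: R1 ∩ R2 = {BD}.
Closure of {BD}: D → C applies, adding C. So (BD)⁺ = {BCD}.
This closure contains every attribute of R1, so R1 ∩ R2 → R1. The join is lossless.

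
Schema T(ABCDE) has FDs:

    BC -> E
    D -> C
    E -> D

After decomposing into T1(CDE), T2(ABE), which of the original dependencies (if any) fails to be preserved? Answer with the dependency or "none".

BC -> E

Check BC → E: no single fragment contains all of {BCE}, and the restricted closure of {BC} across the fragments never reaches {E}.
D → C is preserved.
E → D is preserved.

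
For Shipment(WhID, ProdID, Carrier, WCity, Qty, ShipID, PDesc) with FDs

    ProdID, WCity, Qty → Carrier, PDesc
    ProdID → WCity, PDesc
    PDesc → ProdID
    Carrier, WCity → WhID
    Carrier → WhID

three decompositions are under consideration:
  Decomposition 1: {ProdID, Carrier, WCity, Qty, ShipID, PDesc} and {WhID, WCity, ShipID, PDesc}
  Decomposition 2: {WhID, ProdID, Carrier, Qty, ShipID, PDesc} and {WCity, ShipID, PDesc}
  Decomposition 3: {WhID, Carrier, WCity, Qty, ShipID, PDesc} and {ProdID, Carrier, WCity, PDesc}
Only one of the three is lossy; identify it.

Decomposition 1

Decomposition 1: common = {WCity, ShipID, PDesc}, closure = {ProdID, WCity, ShipID, PDesc} → lossy.
Decomposition 2: common = {ShipID, PDesc}, closure = {ProdID, WCity, ShipID, PDesc} → lossless.
Decomposition 3: common = {Carrier, WCity, PDesc}, closure = {WhID, ProdID, Carrier, WCity, PDesc} → lossless.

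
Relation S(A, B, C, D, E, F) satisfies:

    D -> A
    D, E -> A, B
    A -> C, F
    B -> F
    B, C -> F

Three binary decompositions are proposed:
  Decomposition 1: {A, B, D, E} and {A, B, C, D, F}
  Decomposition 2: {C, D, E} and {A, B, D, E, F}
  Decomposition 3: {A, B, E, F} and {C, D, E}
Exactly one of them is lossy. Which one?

Decomposition 3

Decomposition 1: common = {A, B, D}, closure = {A, B, C, D, F} → lossless.
Decomposition 2: common = {D, E}, closure = {A, B, C, D, E, F} → lossless.
Decomposition 3: common = {E}, closure = {E} → lossy.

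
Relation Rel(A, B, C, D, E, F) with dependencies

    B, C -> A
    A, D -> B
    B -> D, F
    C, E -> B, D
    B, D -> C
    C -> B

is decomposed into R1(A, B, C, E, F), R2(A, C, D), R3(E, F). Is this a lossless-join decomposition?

Chase test. Columns are A, B, C, D, E, F; row i has aⱼ where attribute j ∈ Ri, else bᵢⱼ.
Initial tableau (one row per fragment):
  row 1: a1 a2 a3 b14 a5 a6
  row 2: a1 b22 a3 a4 b25 b26
  row 3: b31 b32 b33 b34 a5 a6
Rows 1 and 2 agree on C; apply C→B and equate their B entries.
Rows 1 and 2 agree on B; apply B→D, F and equate their D, F entries.
Row 1 is now all distinguished symbols — the join is lossless.

Yes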